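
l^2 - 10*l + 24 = (l - 6)*(l - 4)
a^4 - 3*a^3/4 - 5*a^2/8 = a^2*(a - 5/4)*(a + 1/2)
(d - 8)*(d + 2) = d^2 - 6*d - 16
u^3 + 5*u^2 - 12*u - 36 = (u - 3)*(u + 2)*(u + 6)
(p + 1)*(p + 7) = p^2 + 8*p + 7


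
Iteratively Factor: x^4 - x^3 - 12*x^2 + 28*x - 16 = (x + 4)*(x^3 - 5*x^2 + 8*x - 4) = (x - 2)*(x + 4)*(x^2 - 3*x + 2) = (x - 2)^2*(x + 4)*(x - 1)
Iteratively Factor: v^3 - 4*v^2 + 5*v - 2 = (v - 1)*(v^2 - 3*v + 2) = (v - 2)*(v - 1)*(v - 1)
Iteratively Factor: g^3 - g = (g)*(g^2 - 1) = g*(g + 1)*(g - 1)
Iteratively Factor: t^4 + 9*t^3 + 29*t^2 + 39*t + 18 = (t + 1)*(t^3 + 8*t^2 + 21*t + 18) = (t + 1)*(t + 3)*(t^2 + 5*t + 6) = (t + 1)*(t + 2)*(t + 3)*(t + 3)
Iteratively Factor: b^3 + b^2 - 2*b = (b - 1)*(b^2 + 2*b) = b*(b - 1)*(b + 2)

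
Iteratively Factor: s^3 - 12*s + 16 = (s - 2)*(s^2 + 2*s - 8) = (s - 2)*(s + 4)*(s - 2)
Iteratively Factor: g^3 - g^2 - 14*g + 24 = (g - 3)*(g^2 + 2*g - 8) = (g - 3)*(g + 4)*(g - 2)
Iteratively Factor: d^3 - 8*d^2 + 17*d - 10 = (d - 5)*(d^2 - 3*d + 2) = (d - 5)*(d - 2)*(d - 1)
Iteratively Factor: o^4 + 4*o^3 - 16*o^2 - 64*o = (o)*(o^3 + 4*o^2 - 16*o - 64) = o*(o - 4)*(o^2 + 8*o + 16) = o*(o - 4)*(o + 4)*(o + 4)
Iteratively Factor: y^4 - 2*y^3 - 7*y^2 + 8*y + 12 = (y - 2)*(y^3 - 7*y - 6) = (y - 2)*(y + 1)*(y^2 - y - 6) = (y - 2)*(y + 1)*(y + 2)*(y - 3)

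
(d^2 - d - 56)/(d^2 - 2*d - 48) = (d + 7)/(d + 6)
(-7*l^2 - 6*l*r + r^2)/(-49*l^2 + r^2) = (l + r)/(7*l + r)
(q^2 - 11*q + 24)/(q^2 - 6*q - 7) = (-q^2 + 11*q - 24)/(-q^2 + 6*q + 7)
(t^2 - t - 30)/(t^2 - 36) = (t + 5)/(t + 6)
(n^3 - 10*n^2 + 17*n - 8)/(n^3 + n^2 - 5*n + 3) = (n - 8)/(n + 3)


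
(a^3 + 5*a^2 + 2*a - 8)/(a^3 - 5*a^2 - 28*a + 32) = (a + 2)/(a - 8)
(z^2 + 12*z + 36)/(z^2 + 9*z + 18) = (z + 6)/(z + 3)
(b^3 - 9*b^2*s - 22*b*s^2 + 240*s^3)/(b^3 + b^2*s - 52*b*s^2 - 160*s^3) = (b - 6*s)/(b + 4*s)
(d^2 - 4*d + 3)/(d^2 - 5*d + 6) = (d - 1)/(d - 2)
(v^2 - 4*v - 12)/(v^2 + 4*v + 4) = (v - 6)/(v + 2)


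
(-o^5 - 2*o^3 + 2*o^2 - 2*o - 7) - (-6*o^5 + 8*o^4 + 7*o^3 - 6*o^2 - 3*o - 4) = 5*o^5 - 8*o^4 - 9*o^3 + 8*o^2 + o - 3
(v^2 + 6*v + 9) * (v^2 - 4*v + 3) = v^4 + 2*v^3 - 12*v^2 - 18*v + 27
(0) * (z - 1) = 0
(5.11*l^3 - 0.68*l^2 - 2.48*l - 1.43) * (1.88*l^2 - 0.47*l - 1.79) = 9.6068*l^5 - 3.6801*l^4 - 13.4897*l^3 - 0.3056*l^2 + 5.1113*l + 2.5597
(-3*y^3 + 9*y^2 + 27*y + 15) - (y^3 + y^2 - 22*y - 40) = -4*y^3 + 8*y^2 + 49*y + 55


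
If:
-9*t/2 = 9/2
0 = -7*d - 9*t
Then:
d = 9/7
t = -1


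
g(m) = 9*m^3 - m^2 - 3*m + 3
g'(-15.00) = 6102.00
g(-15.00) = -30552.00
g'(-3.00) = 246.00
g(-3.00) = -240.00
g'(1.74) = 75.27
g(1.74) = 42.16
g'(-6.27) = 1070.99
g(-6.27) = -2235.93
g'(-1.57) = 66.69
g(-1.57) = -29.58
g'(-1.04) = 28.28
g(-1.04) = -5.09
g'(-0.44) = 3.11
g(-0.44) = 3.36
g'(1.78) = 78.99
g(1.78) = 45.25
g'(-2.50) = 170.75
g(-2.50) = -136.38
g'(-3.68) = 370.00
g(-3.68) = -448.03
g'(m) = 27*m^2 - 2*m - 3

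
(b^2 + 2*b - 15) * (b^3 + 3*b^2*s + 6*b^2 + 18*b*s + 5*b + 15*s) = b^5 + 3*b^4*s + 8*b^4 + 24*b^3*s + 2*b^3 + 6*b^2*s - 80*b^2 - 240*b*s - 75*b - 225*s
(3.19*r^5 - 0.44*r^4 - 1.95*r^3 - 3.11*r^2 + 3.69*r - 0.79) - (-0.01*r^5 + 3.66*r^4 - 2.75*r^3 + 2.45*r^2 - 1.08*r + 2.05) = 3.2*r^5 - 4.1*r^4 + 0.8*r^3 - 5.56*r^2 + 4.77*r - 2.84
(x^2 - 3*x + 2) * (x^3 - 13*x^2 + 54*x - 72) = x^5 - 16*x^4 + 95*x^3 - 260*x^2 + 324*x - 144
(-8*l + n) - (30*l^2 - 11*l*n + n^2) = -30*l^2 + 11*l*n - 8*l - n^2 + n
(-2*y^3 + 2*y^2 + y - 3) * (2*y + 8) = -4*y^4 - 12*y^3 + 18*y^2 + 2*y - 24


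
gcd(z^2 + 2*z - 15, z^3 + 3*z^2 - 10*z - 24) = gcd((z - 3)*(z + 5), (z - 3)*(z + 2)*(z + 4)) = z - 3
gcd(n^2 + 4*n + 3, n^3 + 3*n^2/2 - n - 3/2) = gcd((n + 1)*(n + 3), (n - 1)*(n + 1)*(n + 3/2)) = n + 1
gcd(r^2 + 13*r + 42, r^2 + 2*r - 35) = r + 7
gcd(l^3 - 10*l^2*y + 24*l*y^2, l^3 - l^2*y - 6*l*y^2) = l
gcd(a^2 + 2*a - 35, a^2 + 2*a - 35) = a^2 + 2*a - 35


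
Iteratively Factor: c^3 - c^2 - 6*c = (c + 2)*(c^2 - 3*c) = (c - 3)*(c + 2)*(c)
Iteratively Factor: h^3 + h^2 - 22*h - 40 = (h + 4)*(h^2 - 3*h - 10) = (h - 5)*(h + 4)*(h + 2)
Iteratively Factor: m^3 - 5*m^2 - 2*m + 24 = (m + 2)*(m^2 - 7*m + 12) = (m - 3)*(m + 2)*(m - 4)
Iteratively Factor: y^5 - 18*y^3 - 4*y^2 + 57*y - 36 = (y + 3)*(y^4 - 3*y^3 - 9*y^2 + 23*y - 12) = (y - 1)*(y + 3)*(y^3 - 2*y^2 - 11*y + 12) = (y - 1)^2*(y + 3)*(y^2 - y - 12) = (y - 4)*(y - 1)^2*(y + 3)*(y + 3)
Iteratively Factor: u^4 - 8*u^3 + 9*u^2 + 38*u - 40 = (u - 5)*(u^3 - 3*u^2 - 6*u + 8) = (u - 5)*(u + 2)*(u^2 - 5*u + 4) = (u - 5)*(u - 1)*(u + 2)*(u - 4)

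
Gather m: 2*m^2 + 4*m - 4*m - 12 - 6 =2*m^2 - 18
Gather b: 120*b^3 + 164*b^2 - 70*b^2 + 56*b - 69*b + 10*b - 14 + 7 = 120*b^3 + 94*b^2 - 3*b - 7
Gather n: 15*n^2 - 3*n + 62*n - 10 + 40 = 15*n^2 + 59*n + 30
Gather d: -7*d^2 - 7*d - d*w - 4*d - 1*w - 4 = -7*d^2 + d*(-w - 11) - w - 4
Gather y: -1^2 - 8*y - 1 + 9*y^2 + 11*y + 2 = 9*y^2 + 3*y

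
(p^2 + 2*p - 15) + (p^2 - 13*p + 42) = 2*p^2 - 11*p + 27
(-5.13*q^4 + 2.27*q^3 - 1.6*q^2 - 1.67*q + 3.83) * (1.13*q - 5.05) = -5.7969*q^5 + 28.4716*q^4 - 13.2715*q^3 + 6.1929*q^2 + 12.7614*q - 19.3415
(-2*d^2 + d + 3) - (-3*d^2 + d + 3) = d^2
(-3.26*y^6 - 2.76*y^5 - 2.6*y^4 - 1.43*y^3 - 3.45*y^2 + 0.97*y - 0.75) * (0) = 0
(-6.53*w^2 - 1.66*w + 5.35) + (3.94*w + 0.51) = -6.53*w^2 + 2.28*w + 5.86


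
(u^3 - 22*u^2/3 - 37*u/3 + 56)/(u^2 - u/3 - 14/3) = (u^2 - 5*u - 24)/(u + 2)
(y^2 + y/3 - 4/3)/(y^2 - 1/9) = 3*(3*y^2 + y - 4)/(9*y^2 - 1)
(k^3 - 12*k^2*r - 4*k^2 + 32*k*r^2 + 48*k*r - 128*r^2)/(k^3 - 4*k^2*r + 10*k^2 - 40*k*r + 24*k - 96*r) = (k^2 - 8*k*r - 4*k + 32*r)/(k^2 + 10*k + 24)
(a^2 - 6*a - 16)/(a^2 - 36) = (a^2 - 6*a - 16)/(a^2 - 36)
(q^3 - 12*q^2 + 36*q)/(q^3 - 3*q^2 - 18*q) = (q - 6)/(q + 3)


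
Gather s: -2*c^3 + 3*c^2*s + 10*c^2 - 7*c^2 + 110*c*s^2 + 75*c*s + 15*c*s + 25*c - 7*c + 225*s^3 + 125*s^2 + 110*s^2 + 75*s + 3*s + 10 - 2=-2*c^3 + 3*c^2 + 18*c + 225*s^3 + s^2*(110*c + 235) + s*(3*c^2 + 90*c + 78) + 8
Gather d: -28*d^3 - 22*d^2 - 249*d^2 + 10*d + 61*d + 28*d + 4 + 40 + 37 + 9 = -28*d^3 - 271*d^2 + 99*d + 90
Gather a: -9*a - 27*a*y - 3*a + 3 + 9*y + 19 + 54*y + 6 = a*(-27*y - 12) + 63*y + 28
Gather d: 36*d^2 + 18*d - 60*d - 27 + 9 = 36*d^2 - 42*d - 18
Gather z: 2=2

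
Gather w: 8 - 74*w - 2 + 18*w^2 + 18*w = 18*w^2 - 56*w + 6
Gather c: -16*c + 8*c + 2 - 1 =1 - 8*c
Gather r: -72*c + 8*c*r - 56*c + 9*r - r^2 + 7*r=-128*c - r^2 + r*(8*c + 16)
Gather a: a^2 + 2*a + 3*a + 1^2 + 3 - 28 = a^2 + 5*a - 24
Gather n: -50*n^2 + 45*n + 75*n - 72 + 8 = -50*n^2 + 120*n - 64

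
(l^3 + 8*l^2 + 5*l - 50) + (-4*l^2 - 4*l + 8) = l^3 + 4*l^2 + l - 42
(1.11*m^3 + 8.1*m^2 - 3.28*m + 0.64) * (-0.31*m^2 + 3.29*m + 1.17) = -0.3441*m^5 + 1.1409*m^4 + 28.9645*m^3 - 1.5126*m^2 - 1.732*m + 0.7488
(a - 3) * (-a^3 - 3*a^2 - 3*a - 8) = -a^4 + 6*a^2 + a + 24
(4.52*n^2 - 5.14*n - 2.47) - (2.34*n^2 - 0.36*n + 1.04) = 2.18*n^2 - 4.78*n - 3.51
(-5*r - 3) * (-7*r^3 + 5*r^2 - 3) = 35*r^4 - 4*r^3 - 15*r^2 + 15*r + 9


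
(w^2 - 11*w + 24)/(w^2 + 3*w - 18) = (w - 8)/(w + 6)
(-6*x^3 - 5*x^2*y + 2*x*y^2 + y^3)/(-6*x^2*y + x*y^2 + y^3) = (x + y)/y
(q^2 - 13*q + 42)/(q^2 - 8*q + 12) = (q - 7)/(q - 2)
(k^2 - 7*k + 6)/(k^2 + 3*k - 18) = (k^2 - 7*k + 6)/(k^2 + 3*k - 18)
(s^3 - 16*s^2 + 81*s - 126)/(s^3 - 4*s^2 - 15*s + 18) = (s^2 - 10*s + 21)/(s^2 + 2*s - 3)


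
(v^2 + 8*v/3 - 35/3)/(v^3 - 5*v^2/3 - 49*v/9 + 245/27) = 9*(v + 5)/(9*v^2 + 6*v - 35)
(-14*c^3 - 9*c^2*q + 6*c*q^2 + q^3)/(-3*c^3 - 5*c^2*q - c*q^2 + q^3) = (-14*c^2 + 5*c*q + q^2)/(-3*c^2 - 2*c*q + q^2)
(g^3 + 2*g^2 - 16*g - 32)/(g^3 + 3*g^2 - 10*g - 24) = (g - 4)/(g - 3)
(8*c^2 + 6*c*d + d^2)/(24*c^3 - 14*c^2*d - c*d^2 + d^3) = (2*c + d)/(6*c^2 - 5*c*d + d^2)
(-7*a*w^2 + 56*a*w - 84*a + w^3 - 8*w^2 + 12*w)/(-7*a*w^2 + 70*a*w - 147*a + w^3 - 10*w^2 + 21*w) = (w^2 - 8*w + 12)/(w^2 - 10*w + 21)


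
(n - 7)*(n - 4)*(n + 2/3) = n^3 - 31*n^2/3 + 62*n/3 + 56/3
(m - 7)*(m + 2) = m^2 - 5*m - 14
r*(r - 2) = r^2 - 2*r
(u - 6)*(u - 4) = u^2 - 10*u + 24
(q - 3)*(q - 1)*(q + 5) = q^3 + q^2 - 17*q + 15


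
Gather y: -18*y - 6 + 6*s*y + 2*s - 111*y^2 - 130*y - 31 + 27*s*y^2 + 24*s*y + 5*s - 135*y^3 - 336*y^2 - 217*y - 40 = 7*s - 135*y^3 + y^2*(27*s - 447) + y*(30*s - 365) - 77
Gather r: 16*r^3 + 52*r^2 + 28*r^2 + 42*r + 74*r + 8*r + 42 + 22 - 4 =16*r^3 + 80*r^2 + 124*r + 60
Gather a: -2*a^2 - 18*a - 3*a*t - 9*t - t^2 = -2*a^2 + a*(-3*t - 18) - t^2 - 9*t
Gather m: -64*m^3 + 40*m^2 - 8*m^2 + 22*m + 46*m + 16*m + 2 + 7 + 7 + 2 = -64*m^3 + 32*m^2 + 84*m + 18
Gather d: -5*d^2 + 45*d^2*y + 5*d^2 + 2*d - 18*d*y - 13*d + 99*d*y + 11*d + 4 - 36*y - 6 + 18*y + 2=45*d^2*y + 81*d*y - 18*y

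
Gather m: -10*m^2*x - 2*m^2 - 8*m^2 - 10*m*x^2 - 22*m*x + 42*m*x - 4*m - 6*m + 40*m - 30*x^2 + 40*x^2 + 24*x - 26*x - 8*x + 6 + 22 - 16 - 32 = m^2*(-10*x - 10) + m*(-10*x^2 + 20*x + 30) + 10*x^2 - 10*x - 20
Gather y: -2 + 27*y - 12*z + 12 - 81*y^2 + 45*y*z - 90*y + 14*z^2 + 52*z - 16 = -81*y^2 + y*(45*z - 63) + 14*z^2 + 40*z - 6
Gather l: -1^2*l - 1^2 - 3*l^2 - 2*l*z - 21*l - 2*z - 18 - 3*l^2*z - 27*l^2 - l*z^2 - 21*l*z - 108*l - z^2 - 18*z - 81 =l^2*(-3*z - 30) + l*(-z^2 - 23*z - 130) - z^2 - 20*z - 100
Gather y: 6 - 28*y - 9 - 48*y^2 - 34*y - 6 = -48*y^2 - 62*y - 9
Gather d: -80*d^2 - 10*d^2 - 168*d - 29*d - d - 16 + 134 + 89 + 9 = -90*d^2 - 198*d + 216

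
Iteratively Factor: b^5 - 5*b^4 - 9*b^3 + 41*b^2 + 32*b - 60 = (b - 3)*(b^4 - 2*b^3 - 15*b^2 - 4*b + 20) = (b - 3)*(b - 1)*(b^3 - b^2 - 16*b - 20) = (b - 3)*(b - 1)*(b + 2)*(b^2 - 3*b - 10) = (b - 3)*(b - 1)*(b + 2)^2*(b - 5)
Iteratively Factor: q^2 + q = (q)*(q + 1)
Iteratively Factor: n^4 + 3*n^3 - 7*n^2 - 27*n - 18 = (n - 3)*(n^3 + 6*n^2 + 11*n + 6) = (n - 3)*(n + 2)*(n^2 + 4*n + 3) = (n - 3)*(n + 2)*(n + 3)*(n + 1)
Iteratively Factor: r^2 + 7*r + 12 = (r + 4)*(r + 3)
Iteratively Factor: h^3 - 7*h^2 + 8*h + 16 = (h - 4)*(h^2 - 3*h - 4) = (h - 4)^2*(h + 1)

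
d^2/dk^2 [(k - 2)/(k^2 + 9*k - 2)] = 2*((k - 2)*(2*k + 9)^2 - (3*k + 7)*(k^2 + 9*k - 2))/(k^2 + 9*k - 2)^3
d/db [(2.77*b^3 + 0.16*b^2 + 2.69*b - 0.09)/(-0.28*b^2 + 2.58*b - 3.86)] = (-0.7756*b^4 + 14.2932*b^3 - 30.9106*b^2 - 1.2856*b - 10.1512)/(0.0784*b^4 - 1.4448*b^3 + 8.818*b^2 - 19.9176*b + 14.8996)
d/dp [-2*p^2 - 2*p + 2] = -4*p - 2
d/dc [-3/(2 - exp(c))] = -3*exp(c)/(exp(c) - 2)^2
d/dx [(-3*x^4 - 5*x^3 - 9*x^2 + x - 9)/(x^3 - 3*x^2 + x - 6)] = 3*(-x^6 + 6*x^5 + 5*x^4 + 20*x^3 + 37*x^2 + 18*x + 1)/(x^6 - 6*x^5 + 11*x^4 - 18*x^3 + 37*x^2 - 12*x + 36)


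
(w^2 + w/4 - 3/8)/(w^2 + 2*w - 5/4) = (4*w + 3)/(2*(2*w + 5))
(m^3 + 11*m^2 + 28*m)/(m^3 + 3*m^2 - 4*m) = (m + 7)/(m - 1)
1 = 1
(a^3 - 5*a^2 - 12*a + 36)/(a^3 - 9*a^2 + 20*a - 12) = (a + 3)/(a - 1)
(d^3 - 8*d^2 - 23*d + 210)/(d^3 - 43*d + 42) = (d^2 - 2*d - 35)/(d^2 + 6*d - 7)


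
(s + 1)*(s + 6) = s^2 + 7*s + 6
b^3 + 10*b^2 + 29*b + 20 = (b + 1)*(b + 4)*(b + 5)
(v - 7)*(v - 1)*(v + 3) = v^3 - 5*v^2 - 17*v + 21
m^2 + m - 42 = (m - 6)*(m + 7)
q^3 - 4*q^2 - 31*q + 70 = (q - 7)*(q - 2)*(q + 5)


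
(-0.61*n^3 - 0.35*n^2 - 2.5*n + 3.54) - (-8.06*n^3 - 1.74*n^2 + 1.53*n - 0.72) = 7.45*n^3 + 1.39*n^2 - 4.03*n + 4.26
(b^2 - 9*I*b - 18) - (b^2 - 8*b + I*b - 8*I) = 8*b - 10*I*b - 18 + 8*I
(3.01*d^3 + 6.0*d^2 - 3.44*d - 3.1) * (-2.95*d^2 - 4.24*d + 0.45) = -8.8795*d^5 - 30.4624*d^4 - 13.9375*d^3 + 26.4306*d^2 + 11.596*d - 1.395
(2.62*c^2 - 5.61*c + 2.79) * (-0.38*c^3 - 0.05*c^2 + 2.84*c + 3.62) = -0.9956*c^5 + 2.0008*c^4 + 6.6611*c^3 - 6.5875*c^2 - 12.3846*c + 10.0998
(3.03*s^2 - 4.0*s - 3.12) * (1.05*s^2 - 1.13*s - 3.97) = 3.1815*s^4 - 7.6239*s^3 - 10.7851*s^2 + 19.4056*s + 12.3864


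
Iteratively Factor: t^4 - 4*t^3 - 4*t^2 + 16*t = (t + 2)*(t^3 - 6*t^2 + 8*t) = t*(t + 2)*(t^2 - 6*t + 8) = t*(t - 2)*(t + 2)*(t - 4)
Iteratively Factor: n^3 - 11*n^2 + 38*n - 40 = (n - 2)*(n^2 - 9*n + 20) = (n - 5)*(n - 2)*(n - 4)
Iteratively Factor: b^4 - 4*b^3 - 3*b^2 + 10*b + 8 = (b - 2)*(b^3 - 2*b^2 - 7*b - 4) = (b - 4)*(b - 2)*(b^2 + 2*b + 1) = (b - 4)*(b - 2)*(b + 1)*(b + 1)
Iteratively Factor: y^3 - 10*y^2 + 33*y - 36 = (y - 3)*(y^2 - 7*y + 12) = (y - 3)^2*(y - 4)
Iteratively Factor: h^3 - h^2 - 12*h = (h + 3)*(h^2 - 4*h) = (h - 4)*(h + 3)*(h)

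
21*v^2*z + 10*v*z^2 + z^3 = z*(3*v + z)*(7*v + z)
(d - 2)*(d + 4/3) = d^2 - 2*d/3 - 8/3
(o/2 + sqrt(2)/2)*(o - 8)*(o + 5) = o^3/2 - 3*o^2/2 + sqrt(2)*o^2/2 - 20*o - 3*sqrt(2)*o/2 - 20*sqrt(2)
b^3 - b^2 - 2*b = b*(b - 2)*(b + 1)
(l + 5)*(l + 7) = l^2 + 12*l + 35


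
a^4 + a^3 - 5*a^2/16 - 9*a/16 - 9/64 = (a - 3/4)*(a + 1/2)^2*(a + 3/4)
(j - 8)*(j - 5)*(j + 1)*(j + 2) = j^4 - 10*j^3 + 3*j^2 + 94*j + 80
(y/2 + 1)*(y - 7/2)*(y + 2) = y^3/2 + y^2/4 - 5*y - 7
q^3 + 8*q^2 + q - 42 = (q - 2)*(q + 3)*(q + 7)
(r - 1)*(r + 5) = r^2 + 4*r - 5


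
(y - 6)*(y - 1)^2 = y^3 - 8*y^2 + 13*y - 6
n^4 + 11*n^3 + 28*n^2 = n^2*(n + 4)*(n + 7)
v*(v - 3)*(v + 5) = v^3 + 2*v^2 - 15*v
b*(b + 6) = b^2 + 6*b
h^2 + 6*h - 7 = (h - 1)*(h + 7)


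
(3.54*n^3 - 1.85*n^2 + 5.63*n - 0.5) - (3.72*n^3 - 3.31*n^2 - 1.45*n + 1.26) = -0.18*n^3 + 1.46*n^2 + 7.08*n - 1.76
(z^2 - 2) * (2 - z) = -z^3 + 2*z^2 + 2*z - 4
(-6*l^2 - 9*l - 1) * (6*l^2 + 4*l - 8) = -36*l^4 - 78*l^3 + 6*l^2 + 68*l + 8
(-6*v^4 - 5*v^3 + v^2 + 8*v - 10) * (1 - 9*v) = 54*v^5 + 39*v^4 - 14*v^3 - 71*v^2 + 98*v - 10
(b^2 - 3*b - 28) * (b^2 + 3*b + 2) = b^4 - 35*b^2 - 90*b - 56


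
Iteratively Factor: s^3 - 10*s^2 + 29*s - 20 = (s - 1)*(s^2 - 9*s + 20) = (s - 4)*(s - 1)*(s - 5)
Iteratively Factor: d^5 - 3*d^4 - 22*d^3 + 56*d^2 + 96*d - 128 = (d - 4)*(d^4 + d^3 - 18*d^2 - 16*d + 32) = (d - 4)*(d + 2)*(d^3 - d^2 - 16*d + 16) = (d - 4)^2*(d + 2)*(d^2 + 3*d - 4) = (d - 4)^2*(d + 2)*(d + 4)*(d - 1)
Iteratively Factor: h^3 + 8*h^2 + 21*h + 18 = (h + 2)*(h^2 + 6*h + 9) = (h + 2)*(h + 3)*(h + 3)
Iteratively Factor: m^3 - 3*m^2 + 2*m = (m - 2)*(m^2 - m) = (m - 2)*(m - 1)*(m)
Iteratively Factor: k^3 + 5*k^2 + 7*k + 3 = (k + 1)*(k^2 + 4*k + 3) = (k + 1)*(k + 3)*(k + 1)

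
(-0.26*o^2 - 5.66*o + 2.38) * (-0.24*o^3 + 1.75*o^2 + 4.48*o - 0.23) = 0.0624*o^5 + 0.9034*o^4 - 11.641*o^3 - 21.132*o^2 + 11.9642*o - 0.5474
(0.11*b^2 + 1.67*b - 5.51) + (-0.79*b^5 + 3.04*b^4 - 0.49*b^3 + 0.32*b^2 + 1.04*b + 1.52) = -0.79*b^5 + 3.04*b^4 - 0.49*b^3 + 0.43*b^2 + 2.71*b - 3.99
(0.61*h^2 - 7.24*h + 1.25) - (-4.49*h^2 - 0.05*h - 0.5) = 5.1*h^2 - 7.19*h + 1.75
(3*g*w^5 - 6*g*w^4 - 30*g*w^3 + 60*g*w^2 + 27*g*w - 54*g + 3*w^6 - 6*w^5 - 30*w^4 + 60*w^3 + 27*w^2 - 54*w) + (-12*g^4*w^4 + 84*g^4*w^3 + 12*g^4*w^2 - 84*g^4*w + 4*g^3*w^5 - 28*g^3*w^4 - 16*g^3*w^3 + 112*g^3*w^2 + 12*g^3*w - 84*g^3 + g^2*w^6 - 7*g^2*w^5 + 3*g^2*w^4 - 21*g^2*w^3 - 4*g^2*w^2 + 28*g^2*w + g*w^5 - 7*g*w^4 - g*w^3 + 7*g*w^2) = -12*g^4*w^4 + 84*g^4*w^3 + 12*g^4*w^2 - 84*g^4*w + 4*g^3*w^5 - 28*g^3*w^4 - 16*g^3*w^3 + 112*g^3*w^2 + 12*g^3*w - 84*g^3 + g^2*w^6 - 7*g^2*w^5 + 3*g^2*w^4 - 21*g^2*w^3 - 4*g^2*w^2 + 28*g^2*w + 4*g*w^5 - 13*g*w^4 - 31*g*w^3 + 67*g*w^2 + 27*g*w - 54*g + 3*w^6 - 6*w^5 - 30*w^4 + 60*w^3 + 27*w^2 - 54*w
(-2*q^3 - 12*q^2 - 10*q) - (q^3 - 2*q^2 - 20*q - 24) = -3*q^3 - 10*q^2 + 10*q + 24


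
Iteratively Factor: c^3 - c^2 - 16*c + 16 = (c - 1)*(c^2 - 16) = (c - 1)*(c + 4)*(c - 4)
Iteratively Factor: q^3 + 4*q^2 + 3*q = (q + 3)*(q^2 + q) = q*(q + 3)*(q + 1)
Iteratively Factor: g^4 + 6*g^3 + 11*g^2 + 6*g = (g + 1)*(g^3 + 5*g^2 + 6*g) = g*(g + 1)*(g^2 + 5*g + 6) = g*(g + 1)*(g + 3)*(g + 2)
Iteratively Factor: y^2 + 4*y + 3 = (y + 1)*(y + 3)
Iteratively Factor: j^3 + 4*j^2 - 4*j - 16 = (j + 2)*(j^2 + 2*j - 8) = (j - 2)*(j + 2)*(j + 4)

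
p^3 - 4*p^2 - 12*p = p*(p - 6)*(p + 2)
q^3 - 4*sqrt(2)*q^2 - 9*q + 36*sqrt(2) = (q - 3)*(q + 3)*(q - 4*sqrt(2))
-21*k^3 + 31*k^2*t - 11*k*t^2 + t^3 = (-7*k + t)*(-3*k + t)*(-k + t)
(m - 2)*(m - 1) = m^2 - 3*m + 2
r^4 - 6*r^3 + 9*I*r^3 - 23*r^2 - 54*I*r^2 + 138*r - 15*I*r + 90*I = (r - 6)*(r + I)*(r + 3*I)*(r + 5*I)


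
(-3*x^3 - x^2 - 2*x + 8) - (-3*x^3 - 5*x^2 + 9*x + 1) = 4*x^2 - 11*x + 7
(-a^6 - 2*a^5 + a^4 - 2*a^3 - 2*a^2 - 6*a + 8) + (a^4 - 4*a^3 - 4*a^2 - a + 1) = -a^6 - 2*a^5 + 2*a^4 - 6*a^3 - 6*a^2 - 7*a + 9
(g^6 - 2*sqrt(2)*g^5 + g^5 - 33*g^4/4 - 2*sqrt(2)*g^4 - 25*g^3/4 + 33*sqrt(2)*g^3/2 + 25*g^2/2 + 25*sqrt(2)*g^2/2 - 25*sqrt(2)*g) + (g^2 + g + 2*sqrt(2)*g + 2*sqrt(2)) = g^6 - 2*sqrt(2)*g^5 + g^5 - 33*g^4/4 - 2*sqrt(2)*g^4 - 25*g^3/4 + 33*sqrt(2)*g^3/2 + 27*g^2/2 + 25*sqrt(2)*g^2/2 - 23*sqrt(2)*g + g + 2*sqrt(2)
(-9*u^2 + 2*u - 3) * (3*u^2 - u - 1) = -27*u^4 + 15*u^3 - 2*u^2 + u + 3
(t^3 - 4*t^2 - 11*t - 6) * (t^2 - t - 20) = t^5 - 5*t^4 - 27*t^3 + 85*t^2 + 226*t + 120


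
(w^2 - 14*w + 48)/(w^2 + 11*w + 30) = (w^2 - 14*w + 48)/(w^2 + 11*w + 30)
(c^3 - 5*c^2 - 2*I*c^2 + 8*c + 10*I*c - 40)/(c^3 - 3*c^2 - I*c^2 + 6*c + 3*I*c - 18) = (c^2 - c*(5 + 4*I) + 20*I)/(c^2 - 3*c*(1 + I) + 9*I)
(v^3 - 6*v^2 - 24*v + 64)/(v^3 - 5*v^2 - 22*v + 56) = (v - 8)/(v - 7)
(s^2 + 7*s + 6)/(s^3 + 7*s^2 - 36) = (s + 1)/(s^2 + s - 6)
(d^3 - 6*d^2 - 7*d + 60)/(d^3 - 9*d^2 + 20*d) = (d + 3)/d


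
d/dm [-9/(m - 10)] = 9/(m - 10)^2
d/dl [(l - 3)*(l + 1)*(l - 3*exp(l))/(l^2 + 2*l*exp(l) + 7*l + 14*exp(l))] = (-(l - 3)*(l + 1)*(l - 3*exp(l))*(2*l*exp(l) + 2*l + 16*exp(l) + 7) + (-(l - 3)*(l + 1)*(3*exp(l) - 1) + (l - 3)*(l - 3*exp(l)) + (l + 1)*(l - 3*exp(l)))*(l^2 + 2*l*exp(l) + 7*l + 14*exp(l)))/(l^2 + 2*l*exp(l) + 7*l + 14*exp(l))^2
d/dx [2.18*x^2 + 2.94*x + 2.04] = 4.36*x + 2.94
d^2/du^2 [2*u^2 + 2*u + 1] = 4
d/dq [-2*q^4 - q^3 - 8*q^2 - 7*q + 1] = -8*q^3 - 3*q^2 - 16*q - 7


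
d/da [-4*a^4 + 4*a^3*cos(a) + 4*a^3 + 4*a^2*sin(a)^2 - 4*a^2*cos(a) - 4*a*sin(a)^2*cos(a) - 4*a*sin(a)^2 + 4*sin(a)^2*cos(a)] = -4*a^3*sin(a) - 16*a^3 + 4*a^2*sin(a) + 4*a^2*sin(2*a) + 12*a^2*cos(a) + 12*a^2 + a*sin(a) - 3*a*sin(3*a) - 4*sqrt(2)*a*sin(2*a + pi/4) - 8*a*cos(a) + 4*a + 3*sin(3*a) - sqrt(2)*sin(a + pi/4) + 2*cos(2*a) + cos(3*a) - 2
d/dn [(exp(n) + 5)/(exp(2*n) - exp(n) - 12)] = (-(exp(n) + 5)*(2*exp(n) - 1) + exp(2*n) - exp(n) - 12)*exp(n)/(-exp(2*n) + exp(n) + 12)^2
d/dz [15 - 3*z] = -3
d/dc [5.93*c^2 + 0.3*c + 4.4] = 11.86*c + 0.3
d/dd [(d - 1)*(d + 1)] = 2*d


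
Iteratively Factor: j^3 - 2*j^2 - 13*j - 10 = (j + 2)*(j^2 - 4*j - 5) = (j - 5)*(j + 2)*(j + 1)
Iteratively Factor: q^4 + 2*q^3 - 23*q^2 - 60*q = (q - 5)*(q^3 + 7*q^2 + 12*q) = (q - 5)*(q + 3)*(q^2 + 4*q) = q*(q - 5)*(q + 3)*(q + 4)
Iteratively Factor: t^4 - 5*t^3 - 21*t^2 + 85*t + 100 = (t + 4)*(t^3 - 9*t^2 + 15*t + 25) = (t + 1)*(t + 4)*(t^2 - 10*t + 25) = (t - 5)*(t + 1)*(t + 4)*(t - 5)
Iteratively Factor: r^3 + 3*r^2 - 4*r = (r + 4)*(r^2 - r) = r*(r + 4)*(r - 1)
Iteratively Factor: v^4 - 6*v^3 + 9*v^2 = (v - 3)*(v^3 - 3*v^2) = v*(v - 3)*(v^2 - 3*v) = v^2*(v - 3)*(v - 3)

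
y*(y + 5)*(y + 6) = y^3 + 11*y^2 + 30*y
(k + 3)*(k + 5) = k^2 + 8*k + 15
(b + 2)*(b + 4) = b^2 + 6*b + 8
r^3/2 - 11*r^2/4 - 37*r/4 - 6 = (r/2 + 1/2)*(r - 8)*(r + 3/2)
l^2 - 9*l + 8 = (l - 8)*(l - 1)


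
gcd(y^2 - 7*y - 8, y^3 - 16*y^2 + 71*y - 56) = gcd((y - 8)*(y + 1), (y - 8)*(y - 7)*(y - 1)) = y - 8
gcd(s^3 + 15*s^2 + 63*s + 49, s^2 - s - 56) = s + 7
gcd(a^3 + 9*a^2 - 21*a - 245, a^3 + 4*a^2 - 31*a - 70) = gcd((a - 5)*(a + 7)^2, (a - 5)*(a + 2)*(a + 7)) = a^2 + 2*a - 35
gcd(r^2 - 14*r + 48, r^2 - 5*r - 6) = r - 6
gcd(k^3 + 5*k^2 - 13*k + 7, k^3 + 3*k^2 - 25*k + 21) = k^2 + 6*k - 7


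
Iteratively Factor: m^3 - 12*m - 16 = (m + 2)*(m^2 - 2*m - 8) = (m - 4)*(m + 2)*(m + 2)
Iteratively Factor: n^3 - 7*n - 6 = (n + 2)*(n^2 - 2*n - 3) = (n - 3)*(n + 2)*(n + 1)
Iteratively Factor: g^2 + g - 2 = (g + 2)*(g - 1)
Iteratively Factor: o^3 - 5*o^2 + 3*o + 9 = (o - 3)*(o^2 - 2*o - 3) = (o - 3)*(o + 1)*(o - 3)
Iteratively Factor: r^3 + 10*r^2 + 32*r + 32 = (r + 4)*(r^2 + 6*r + 8) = (r + 4)^2*(r + 2)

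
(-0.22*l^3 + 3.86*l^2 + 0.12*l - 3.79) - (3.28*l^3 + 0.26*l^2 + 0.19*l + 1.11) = -3.5*l^3 + 3.6*l^2 - 0.07*l - 4.9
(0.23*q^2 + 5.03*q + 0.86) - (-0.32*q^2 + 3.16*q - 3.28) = 0.55*q^2 + 1.87*q + 4.14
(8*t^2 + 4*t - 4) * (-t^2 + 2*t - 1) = -8*t^4 + 12*t^3 + 4*t^2 - 12*t + 4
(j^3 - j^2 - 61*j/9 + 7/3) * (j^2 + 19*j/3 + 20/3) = j^5 + 16*j^4/3 - 58*j^3/9 - 1276*j^2/27 - 821*j/27 + 140/9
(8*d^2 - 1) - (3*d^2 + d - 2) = 5*d^2 - d + 1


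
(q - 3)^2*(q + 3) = q^3 - 3*q^2 - 9*q + 27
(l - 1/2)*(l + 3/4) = l^2 + l/4 - 3/8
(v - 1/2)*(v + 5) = v^2 + 9*v/2 - 5/2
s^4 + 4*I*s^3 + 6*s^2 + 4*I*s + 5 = (s - I)^2*(s + I)*(s + 5*I)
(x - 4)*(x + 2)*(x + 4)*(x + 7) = x^4 + 9*x^3 - 2*x^2 - 144*x - 224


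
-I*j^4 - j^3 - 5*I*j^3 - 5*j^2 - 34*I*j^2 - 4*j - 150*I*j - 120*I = (j + 4)*(j - 6*I)*(j + 5*I)*(-I*j - I)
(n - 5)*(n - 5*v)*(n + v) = n^3 - 4*n^2*v - 5*n^2 - 5*n*v^2 + 20*n*v + 25*v^2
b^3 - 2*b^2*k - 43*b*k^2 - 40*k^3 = (b - 8*k)*(b + k)*(b + 5*k)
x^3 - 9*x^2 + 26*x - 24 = (x - 4)*(x - 3)*(x - 2)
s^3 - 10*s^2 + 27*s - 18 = (s - 6)*(s - 3)*(s - 1)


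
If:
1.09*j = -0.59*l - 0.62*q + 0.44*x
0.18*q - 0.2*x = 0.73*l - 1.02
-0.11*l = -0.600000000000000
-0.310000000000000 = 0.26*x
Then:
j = -12.04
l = 5.45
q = 15.13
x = -1.19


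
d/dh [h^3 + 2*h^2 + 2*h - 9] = 3*h^2 + 4*h + 2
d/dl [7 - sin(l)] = -cos(l)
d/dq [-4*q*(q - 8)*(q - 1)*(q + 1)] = -16*q^3 + 96*q^2 + 8*q - 32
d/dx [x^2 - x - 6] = 2*x - 1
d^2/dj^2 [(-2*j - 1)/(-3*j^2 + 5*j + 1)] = 2*((7 - 18*j)*(-3*j^2 + 5*j + 1) - (2*j + 1)*(6*j - 5)^2)/(-3*j^2 + 5*j + 1)^3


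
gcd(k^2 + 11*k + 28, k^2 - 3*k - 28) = k + 4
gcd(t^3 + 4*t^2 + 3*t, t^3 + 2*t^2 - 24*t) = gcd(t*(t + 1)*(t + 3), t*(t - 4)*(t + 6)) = t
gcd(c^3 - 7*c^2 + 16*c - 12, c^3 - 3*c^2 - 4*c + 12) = c^2 - 5*c + 6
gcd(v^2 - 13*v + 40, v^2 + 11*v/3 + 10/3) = 1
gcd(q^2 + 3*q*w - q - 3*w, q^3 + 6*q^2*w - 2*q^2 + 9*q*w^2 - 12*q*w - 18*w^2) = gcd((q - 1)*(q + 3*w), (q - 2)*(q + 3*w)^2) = q + 3*w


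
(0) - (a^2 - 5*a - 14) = -a^2 + 5*a + 14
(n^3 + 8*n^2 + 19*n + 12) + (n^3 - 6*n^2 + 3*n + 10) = 2*n^3 + 2*n^2 + 22*n + 22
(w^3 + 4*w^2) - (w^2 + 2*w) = w^3 + 3*w^2 - 2*w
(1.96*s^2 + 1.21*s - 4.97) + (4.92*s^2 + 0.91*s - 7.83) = 6.88*s^2 + 2.12*s - 12.8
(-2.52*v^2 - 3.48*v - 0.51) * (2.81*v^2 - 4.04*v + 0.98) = -7.0812*v^4 + 0.401999999999999*v^3 + 10.1565*v^2 - 1.35*v - 0.4998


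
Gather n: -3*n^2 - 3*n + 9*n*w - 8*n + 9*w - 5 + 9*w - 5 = -3*n^2 + n*(9*w - 11) + 18*w - 10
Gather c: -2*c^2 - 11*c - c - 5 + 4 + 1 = -2*c^2 - 12*c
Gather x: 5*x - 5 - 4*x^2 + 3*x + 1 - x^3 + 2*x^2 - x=-x^3 - 2*x^2 + 7*x - 4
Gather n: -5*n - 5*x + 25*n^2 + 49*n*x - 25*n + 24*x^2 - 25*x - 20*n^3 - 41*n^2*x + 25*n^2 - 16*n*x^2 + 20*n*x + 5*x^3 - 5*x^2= -20*n^3 + n^2*(50 - 41*x) + n*(-16*x^2 + 69*x - 30) + 5*x^3 + 19*x^2 - 30*x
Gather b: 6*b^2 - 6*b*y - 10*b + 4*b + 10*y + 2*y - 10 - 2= 6*b^2 + b*(-6*y - 6) + 12*y - 12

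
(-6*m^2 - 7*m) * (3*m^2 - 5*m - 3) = -18*m^4 + 9*m^3 + 53*m^2 + 21*m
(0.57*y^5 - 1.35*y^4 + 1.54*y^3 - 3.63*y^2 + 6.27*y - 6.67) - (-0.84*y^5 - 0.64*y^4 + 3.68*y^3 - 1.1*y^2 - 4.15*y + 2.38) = 1.41*y^5 - 0.71*y^4 - 2.14*y^3 - 2.53*y^2 + 10.42*y - 9.05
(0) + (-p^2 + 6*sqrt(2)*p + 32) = -p^2 + 6*sqrt(2)*p + 32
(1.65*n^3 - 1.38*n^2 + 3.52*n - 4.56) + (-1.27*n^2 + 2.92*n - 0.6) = 1.65*n^3 - 2.65*n^2 + 6.44*n - 5.16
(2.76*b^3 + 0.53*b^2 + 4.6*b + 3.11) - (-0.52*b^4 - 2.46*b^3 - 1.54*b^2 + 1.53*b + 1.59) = 0.52*b^4 + 5.22*b^3 + 2.07*b^2 + 3.07*b + 1.52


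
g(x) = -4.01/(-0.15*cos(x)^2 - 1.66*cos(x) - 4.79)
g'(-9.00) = -0.20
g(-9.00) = 1.18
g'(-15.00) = -0.29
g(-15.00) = 1.11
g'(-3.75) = 0.26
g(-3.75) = 1.14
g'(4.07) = -0.32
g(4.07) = 1.04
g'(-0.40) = -0.07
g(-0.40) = 0.62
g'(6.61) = 0.06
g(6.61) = 0.62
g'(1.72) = 0.31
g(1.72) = 0.88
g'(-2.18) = -0.32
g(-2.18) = 1.03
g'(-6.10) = 0.03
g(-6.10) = 0.61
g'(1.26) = 0.24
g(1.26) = 0.75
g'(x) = -4.01*(-0.3*sin(x)*cos(x) - 1.66*sin(x))/(-0.15*cos(x)^2 - 1.66*cos(x) - 4.79)^2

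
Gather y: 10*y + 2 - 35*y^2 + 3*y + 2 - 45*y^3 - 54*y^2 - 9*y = -45*y^3 - 89*y^2 + 4*y + 4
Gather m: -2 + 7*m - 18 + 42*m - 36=49*m - 56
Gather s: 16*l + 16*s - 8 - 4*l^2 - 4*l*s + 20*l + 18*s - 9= -4*l^2 + 36*l + s*(34 - 4*l) - 17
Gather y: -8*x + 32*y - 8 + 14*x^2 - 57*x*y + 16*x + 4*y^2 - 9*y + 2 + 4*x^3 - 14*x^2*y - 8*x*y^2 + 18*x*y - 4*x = 4*x^3 + 14*x^2 + 4*x + y^2*(4 - 8*x) + y*(-14*x^2 - 39*x + 23) - 6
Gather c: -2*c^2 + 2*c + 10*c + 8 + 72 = -2*c^2 + 12*c + 80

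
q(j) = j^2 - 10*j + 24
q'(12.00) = 14.00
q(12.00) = 48.00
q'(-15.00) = -40.00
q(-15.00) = 399.00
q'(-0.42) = -10.84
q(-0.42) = 28.38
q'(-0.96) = -11.92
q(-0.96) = 34.52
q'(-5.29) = -20.58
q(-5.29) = 104.88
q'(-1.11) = -12.22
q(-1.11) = 36.33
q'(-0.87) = -11.74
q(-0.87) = 33.46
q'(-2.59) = -15.18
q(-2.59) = 56.61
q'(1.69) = -6.62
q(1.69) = 9.96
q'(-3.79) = -17.58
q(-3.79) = 76.26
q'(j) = 2*j - 10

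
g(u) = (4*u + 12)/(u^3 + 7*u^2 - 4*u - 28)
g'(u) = (4*u + 12)*(-3*u^2 - 14*u + 4)/(u^3 + 7*u^2 - 4*u - 28)^2 + 4/(u^3 + 7*u^2 - 4*u - 28)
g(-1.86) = -1.64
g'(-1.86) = 10.18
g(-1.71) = -0.91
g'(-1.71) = 2.35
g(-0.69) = -0.42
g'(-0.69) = 0.05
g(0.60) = -0.52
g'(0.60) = -0.25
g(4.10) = 0.20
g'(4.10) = -0.12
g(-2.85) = 0.04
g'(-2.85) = 0.27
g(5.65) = 0.10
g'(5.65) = -0.04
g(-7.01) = 35.53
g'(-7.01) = 3555.56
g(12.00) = 0.02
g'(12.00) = 0.00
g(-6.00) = -0.38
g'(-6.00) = 0.36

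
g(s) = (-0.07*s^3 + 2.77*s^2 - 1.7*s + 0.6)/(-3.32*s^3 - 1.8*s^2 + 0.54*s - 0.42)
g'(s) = (-0.21*s^2 + 5.54*s - 1.7)/(-3.32*s^3 - 1.8*s^2 + 0.54*s - 0.42) + (9.96*s^2 + 3.6*s - 0.54)*(-0.07*s^3 + 2.77*s^2 - 1.7*s + 0.6)/(-3.32*s^3 - 1.8*s^2 + 0.54*s - 0.42)^2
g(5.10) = -0.11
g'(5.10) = 0.02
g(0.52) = -0.42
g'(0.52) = 0.51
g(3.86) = -0.14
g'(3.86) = 0.03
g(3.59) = -0.15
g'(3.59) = 0.04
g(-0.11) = -1.65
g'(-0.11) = 1.94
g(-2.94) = 0.47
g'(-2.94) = 0.23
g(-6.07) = 0.19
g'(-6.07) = 0.03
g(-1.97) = 0.90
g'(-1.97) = 0.86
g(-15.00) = 0.08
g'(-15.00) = 0.00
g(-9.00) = 0.13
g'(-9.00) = 0.01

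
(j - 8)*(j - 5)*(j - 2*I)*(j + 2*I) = j^4 - 13*j^3 + 44*j^2 - 52*j + 160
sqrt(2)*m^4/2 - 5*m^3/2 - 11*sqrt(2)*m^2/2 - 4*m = m*(m - 4*sqrt(2))*(m + sqrt(2))*(sqrt(2)*m/2 + 1/2)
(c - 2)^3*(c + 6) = c^4 - 24*c^2 + 64*c - 48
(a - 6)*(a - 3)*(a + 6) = a^3 - 3*a^2 - 36*a + 108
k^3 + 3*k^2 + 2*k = k*(k + 1)*(k + 2)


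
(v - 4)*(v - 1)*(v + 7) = v^3 + 2*v^2 - 31*v + 28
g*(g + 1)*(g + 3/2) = g^3 + 5*g^2/2 + 3*g/2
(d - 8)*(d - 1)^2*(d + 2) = d^4 - 8*d^3 - 3*d^2 + 26*d - 16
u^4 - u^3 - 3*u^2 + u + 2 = (u - 2)*(u - 1)*(u + 1)^2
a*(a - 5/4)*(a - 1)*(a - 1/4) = a^4 - 5*a^3/2 + 29*a^2/16 - 5*a/16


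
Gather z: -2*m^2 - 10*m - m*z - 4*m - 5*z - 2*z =-2*m^2 - 14*m + z*(-m - 7)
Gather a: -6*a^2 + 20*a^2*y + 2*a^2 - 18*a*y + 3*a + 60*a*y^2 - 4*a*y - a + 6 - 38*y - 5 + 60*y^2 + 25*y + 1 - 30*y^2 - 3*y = a^2*(20*y - 4) + a*(60*y^2 - 22*y + 2) + 30*y^2 - 16*y + 2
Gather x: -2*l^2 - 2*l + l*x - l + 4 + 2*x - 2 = -2*l^2 - 3*l + x*(l + 2) + 2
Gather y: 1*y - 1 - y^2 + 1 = -y^2 + y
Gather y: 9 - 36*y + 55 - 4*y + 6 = 70 - 40*y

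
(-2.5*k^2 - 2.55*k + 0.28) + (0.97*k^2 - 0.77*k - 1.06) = -1.53*k^2 - 3.32*k - 0.78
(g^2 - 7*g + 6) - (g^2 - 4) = 10 - 7*g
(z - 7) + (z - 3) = 2*z - 10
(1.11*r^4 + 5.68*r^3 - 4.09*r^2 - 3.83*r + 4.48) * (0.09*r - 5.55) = 0.0999*r^5 - 5.6493*r^4 - 31.8921*r^3 + 22.3548*r^2 + 21.6597*r - 24.864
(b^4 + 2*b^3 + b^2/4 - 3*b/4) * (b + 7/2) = b^5 + 11*b^4/2 + 29*b^3/4 + b^2/8 - 21*b/8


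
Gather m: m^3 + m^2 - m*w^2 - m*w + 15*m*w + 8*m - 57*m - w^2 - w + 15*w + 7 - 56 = m^3 + m^2 + m*(-w^2 + 14*w - 49) - w^2 + 14*w - 49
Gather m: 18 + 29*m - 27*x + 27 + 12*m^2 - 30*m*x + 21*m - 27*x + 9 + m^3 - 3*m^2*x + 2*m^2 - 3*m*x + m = m^3 + m^2*(14 - 3*x) + m*(51 - 33*x) - 54*x + 54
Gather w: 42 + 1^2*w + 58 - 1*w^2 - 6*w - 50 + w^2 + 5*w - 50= 0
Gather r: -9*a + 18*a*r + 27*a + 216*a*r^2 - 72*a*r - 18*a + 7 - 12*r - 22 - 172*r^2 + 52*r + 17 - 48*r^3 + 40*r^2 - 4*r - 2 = -48*r^3 + r^2*(216*a - 132) + r*(36 - 54*a)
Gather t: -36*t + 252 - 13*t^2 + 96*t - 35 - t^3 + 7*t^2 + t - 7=-t^3 - 6*t^2 + 61*t + 210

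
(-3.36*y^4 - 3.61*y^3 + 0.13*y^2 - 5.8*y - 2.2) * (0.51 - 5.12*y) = 17.2032*y^5 + 16.7696*y^4 - 2.5067*y^3 + 29.7623*y^2 + 8.306*y - 1.122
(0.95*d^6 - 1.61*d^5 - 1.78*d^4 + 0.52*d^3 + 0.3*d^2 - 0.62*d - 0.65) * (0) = 0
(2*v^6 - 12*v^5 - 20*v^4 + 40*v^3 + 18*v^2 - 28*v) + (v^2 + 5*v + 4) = 2*v^6 - 12*v^5 - 20*v^4 + 40*v^3 + 19*v^2 - 23*v + 4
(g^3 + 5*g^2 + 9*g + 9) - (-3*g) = g^3 + 5*g^2 + 12*g + 9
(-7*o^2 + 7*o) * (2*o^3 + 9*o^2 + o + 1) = -14*o^5 - 49*o^4 + 56*o^3 + 7*o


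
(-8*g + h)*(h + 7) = -8*g*h - 56*g + h^2 + 7*h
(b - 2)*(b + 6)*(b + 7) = b^3 + 11*b^2 + 16*b - 84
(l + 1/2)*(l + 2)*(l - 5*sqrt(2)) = l^3 - 5*sqrt(2)*l^2 + 5*l^2/2 - 25*sqrt(2)*l/2 + l - 5*sqrt(2)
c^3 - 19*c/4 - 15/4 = (c - 5/2)*(c + 1)*(c + 3/2)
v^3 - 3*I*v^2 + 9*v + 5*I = (v - 5*I)*(v + I)^2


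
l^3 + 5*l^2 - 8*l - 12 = (l - 2)*(l + 1)*(l + 6)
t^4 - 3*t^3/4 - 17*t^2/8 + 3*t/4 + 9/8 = (t - 3/2)*(t - 1)*(t + 3/4)*(t + 1)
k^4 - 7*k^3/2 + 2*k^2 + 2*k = k*(k - 2)^2*(k + 1/2)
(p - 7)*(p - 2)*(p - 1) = p^3 - 10*p^2 + 23*p - 14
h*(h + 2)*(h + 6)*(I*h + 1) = I*h^4 + h^3 + 8*I*h^3 + 8*h^2 + 12*I*h^2 + 12*h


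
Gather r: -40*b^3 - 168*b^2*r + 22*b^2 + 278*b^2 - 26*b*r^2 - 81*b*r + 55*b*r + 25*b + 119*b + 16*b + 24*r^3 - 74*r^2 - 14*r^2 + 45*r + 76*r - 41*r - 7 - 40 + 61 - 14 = -40*b^3 + 300*b^2 + 160*b + 24*r^3 + r^2*(-26*b - 88) + r*(-168*b^2 - 26*b + 80)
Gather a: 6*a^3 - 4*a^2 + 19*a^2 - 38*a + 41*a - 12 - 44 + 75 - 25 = 6*a^3 + 15*a^2 + 3*a - 6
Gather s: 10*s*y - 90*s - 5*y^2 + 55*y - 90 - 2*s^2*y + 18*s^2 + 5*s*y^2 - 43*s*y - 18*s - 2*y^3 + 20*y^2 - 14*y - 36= s^2*(18 - 2*y) + s*(5*y^2 - 33*y - 108) - 2*y^3 + 15*y^2 + 41*y - 126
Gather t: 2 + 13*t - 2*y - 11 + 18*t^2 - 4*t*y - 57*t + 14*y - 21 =18*t^2 + t*(-4*y - 44) + 12*y - 30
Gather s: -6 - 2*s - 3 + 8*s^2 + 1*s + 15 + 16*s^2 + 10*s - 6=24*s^2 + 9*s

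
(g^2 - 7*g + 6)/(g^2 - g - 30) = (g - 1)/(g + 5)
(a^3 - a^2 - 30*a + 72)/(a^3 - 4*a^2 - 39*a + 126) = (a - 4)/(a - 7)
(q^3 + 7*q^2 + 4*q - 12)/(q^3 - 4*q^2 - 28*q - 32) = (q^2 + 5*q - 6)/(q^2 - 6*q - 16)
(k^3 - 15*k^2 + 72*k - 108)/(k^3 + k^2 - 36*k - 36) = (k^2 - 9*k + 18)/(k^2 + 7*k + 6)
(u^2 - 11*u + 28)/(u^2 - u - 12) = (u - 7)/(u + 3)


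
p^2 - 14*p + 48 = (p - 8)*(p - 6)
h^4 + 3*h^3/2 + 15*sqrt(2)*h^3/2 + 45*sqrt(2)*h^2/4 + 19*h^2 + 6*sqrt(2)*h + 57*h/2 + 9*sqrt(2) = (h + 3/2)*(h + sqrt(2)/2)*(h + sqrt(2))*(h + 6*sqrt(2))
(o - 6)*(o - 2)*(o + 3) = o^3 - 5*o^2 - 12*o + 36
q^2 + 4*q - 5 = (q - 1)*(q + 5)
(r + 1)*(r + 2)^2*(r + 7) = r^4 + 12*r^3 + 43*r^2 + 60*r + 28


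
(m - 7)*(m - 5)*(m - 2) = m^3 - 14*m^2 + 59*m - 70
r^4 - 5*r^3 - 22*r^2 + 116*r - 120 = (r - 6)*(r - 2)^2*(r + 5)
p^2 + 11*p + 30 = (p + 5)*(p + 6)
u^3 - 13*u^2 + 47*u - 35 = (u - 7)*(u - 5)*(u - 1)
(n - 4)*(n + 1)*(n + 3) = n^3 - 13*n - 12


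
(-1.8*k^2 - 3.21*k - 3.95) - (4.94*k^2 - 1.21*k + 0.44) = -6.74*k^2 - 2.0*k - 4.39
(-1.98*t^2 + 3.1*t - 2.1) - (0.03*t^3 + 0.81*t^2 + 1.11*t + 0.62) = -0.03*t^3 - 2.79*t^2 + 1.99*t - 2.72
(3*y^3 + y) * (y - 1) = 3*y^4 - 3*y^3 + y^2 - y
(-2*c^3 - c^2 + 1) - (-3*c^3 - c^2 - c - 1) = c^3 + c + 2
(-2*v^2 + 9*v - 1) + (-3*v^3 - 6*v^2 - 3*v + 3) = -3*v^3 - 8*v^2 + 6*v + 2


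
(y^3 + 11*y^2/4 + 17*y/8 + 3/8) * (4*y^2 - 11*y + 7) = 4*y^5 - 59*y^3/4 - 21*y^2/8 + 43*y/4 + 21/8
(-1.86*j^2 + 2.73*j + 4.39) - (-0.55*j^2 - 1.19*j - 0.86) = -1.31*j^2 + 3.92*j + 5.25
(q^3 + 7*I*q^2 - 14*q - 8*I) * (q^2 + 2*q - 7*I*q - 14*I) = q^5 + 2*q^4 + 35*q^3 + 70*q^2 + 90*I*q^2 - 56*q + 180*I*q - 112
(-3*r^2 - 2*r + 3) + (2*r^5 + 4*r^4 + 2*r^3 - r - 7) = 2*r^5 + 4*r^4 + 2*r^3 - 3*r^2 - 3*r - 4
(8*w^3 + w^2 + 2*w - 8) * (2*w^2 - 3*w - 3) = 16*w^5 - 22*w^4 - 23*w^3 - 25*w^2 + 18*w + 24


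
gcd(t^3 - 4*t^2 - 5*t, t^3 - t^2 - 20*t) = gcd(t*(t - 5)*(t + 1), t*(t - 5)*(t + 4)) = t^2 - 5*t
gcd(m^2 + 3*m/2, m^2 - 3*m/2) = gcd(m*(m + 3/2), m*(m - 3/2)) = m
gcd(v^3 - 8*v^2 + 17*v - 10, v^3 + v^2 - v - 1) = v - 1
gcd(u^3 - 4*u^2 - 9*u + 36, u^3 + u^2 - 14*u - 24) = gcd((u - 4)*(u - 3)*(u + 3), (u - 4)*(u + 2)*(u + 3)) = u^2 - u - 12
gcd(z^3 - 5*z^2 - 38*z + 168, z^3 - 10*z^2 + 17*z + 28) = z^2 - 11*z + 28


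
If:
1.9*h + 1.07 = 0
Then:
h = -0.56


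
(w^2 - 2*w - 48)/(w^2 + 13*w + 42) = (w - 8)/(w + 7)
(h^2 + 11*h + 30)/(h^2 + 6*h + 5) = (h + 6)/(h + 1)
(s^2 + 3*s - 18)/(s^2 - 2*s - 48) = (s - 3)/(s - 8)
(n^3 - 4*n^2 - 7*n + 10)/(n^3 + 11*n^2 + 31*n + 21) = (n^3 - 4*n^2 - 7*n + 10)/(n^3 + 11*n^2 + 31*n + 21)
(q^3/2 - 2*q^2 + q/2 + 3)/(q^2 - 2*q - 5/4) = 2*(-q^3 + 4*q^2 - q - 6)/(-4*q^2 + 8*q + 5)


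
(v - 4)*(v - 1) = v^2 - 5*v + 4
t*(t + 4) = t^2 + 4*t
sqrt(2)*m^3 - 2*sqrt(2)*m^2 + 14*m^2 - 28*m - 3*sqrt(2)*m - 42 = (m - 3)*(m + 7*sqrt(2))*(sqrt(2)*m + sqrt(2))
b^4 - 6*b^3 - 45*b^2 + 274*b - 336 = (b - 8)*(b - 3)*(b - 2)*(b + 7)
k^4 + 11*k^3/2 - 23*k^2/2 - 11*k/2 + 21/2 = (k - 3/2)*(k - 1)*(k + 1)*(k + 7)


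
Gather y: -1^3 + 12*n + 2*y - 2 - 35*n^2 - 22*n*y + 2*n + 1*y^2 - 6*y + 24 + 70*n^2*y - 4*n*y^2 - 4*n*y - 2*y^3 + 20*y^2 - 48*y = -35*n^2 + 14*n - 2*y^3 + y^2*(21 - 4*n) + y*(70*n^2 - 26*n - 52) + 21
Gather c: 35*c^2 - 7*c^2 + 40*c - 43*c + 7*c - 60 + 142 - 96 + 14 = 28*c^2 + 4*c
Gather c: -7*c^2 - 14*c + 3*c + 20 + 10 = -7*c^2 - 11*c + 30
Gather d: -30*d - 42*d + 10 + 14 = 24 - 72*d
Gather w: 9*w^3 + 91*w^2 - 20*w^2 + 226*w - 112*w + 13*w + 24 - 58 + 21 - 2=9*w^3 + 71*w^2 + 127*w - 15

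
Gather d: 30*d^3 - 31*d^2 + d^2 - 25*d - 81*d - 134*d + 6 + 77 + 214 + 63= 30*d^3 - 30*d^2 - 240*d + 360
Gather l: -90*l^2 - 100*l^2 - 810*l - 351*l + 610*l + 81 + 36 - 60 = -190*l^2 - 551*l + 57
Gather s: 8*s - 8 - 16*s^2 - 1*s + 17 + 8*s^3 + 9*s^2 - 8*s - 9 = 8*s^3 - 7*s^2 - s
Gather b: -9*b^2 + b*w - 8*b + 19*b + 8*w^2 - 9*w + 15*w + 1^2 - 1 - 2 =-9*b^2 + b*(w + 11) + 8*w^2 + 6*w - 2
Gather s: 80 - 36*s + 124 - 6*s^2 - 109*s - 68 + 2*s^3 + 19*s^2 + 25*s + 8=2*s^3 + 13*s^2 - 120*s + 144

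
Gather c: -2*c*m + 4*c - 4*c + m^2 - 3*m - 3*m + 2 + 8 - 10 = -2*c*m + m^2 - 6*m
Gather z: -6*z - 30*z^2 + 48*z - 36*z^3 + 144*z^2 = -36*z^3 + 114*z^2 + 42*z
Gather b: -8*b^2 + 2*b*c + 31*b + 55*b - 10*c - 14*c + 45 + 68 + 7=-8*b^2 + b*(2*c + 86) - 24*c + 120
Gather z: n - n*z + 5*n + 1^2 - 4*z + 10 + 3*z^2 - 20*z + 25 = 6*n + 3*z^2 + z*(-n - 24) + 36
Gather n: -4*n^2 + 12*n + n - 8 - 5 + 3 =-4*n^2 + 13*n - 10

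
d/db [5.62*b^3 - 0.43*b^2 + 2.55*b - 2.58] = 16.86*b^2 - 0.86*b + 2.55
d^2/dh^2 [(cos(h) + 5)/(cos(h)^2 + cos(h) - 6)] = (-9*(1 - cos(2*h))^2*cos(h) - 19*(1 - cos(2*h))^2 - 145*cos(h) - 278*cos(2*h) - 57*cos(3*h) + 2*cos(5*h) + 126)/(4*(cos(h) - 2)^3*(cos(h) + 3)^3)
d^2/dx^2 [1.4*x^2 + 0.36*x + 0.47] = 2.80000000000000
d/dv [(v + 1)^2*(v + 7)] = 3*(v + 1)*(v + 5)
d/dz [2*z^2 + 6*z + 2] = 4*z + 6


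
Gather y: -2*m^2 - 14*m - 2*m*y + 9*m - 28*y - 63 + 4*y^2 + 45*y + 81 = -2*m^2 - 5*m + 4*y^2 + y*(17 - 2*m) + 18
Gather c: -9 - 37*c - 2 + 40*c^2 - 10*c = 40*c^2 - 47*c - 11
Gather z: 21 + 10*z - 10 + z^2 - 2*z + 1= z^2 + 8*z + 12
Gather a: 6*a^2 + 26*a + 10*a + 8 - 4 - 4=6*a^2 + 36*a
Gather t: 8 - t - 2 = 6 - t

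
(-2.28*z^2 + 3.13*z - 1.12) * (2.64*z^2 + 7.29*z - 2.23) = -6.0192*z^4 - 8.358*z^3 + 24.9453*z^2 - 15.1447*z + 2.4976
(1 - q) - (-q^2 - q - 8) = q^2 + 9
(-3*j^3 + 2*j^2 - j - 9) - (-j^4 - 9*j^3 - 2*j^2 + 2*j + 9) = j^4 + 6*j^3 + 4*j^2 - 3*j - 18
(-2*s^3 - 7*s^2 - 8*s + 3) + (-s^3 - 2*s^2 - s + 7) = -3*s^3 - 9*s^2 - 9*s + 10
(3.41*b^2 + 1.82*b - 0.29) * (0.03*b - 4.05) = 0.1023*b^3 - 13.7559*b^2 - 7.3797*b + 1.1745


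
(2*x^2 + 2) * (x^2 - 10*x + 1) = 2*x^4 - 20*x^3 + 4*x^2 - 20*x + 2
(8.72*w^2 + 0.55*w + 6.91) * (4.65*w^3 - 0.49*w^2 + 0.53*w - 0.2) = 40.548*w^5 - 1.7153*w^4 + 36.4836*w^3 - 4.8384*w^2 + 3.5523*w - 1.382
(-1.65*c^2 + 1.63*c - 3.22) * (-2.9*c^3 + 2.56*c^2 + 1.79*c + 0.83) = 4.785*c^5 - 8.951*c^4 + 10.5573*c^3 - 6.695*c^2 - 4.4109*c - 2.6726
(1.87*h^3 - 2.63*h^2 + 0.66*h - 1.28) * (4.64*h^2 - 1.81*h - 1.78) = 8.6768*h^5 - 15.5879*h^4 + 4.4941*h^3 - 2.4524*h^2 + 1.142*h + 2.2784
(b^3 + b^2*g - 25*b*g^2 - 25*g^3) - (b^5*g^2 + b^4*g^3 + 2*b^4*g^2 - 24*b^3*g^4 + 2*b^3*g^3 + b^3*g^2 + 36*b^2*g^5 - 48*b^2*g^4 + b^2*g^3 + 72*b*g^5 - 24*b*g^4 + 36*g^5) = -b^5*g^2 - b^4*g^3 - 2*b^4*g^2 + 24*b^3*g^4 - 2*b^3*g^3 - b^3*g^2 + b^3 - 36*b^2*g^5 + 48*b^2*g^4 - b^2*g^3 + b^2*g - 72*b*g^5 + 24*b*g^4 - 25*b*g^2 - 36*g^5 - 25*g^3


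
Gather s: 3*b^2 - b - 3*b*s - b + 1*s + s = 3*b^2 - 2*b + s*(2 - 3*b)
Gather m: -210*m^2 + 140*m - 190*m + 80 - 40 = -210*m^2 - 50*m + 40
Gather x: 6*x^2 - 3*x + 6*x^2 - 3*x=12*x^2 - 6*x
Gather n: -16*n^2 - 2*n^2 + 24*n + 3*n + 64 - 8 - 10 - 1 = -18*n^2 + 27*n + 45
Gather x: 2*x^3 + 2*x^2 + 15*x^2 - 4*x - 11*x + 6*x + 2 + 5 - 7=2*x^3 + 17*x^2 - 9*x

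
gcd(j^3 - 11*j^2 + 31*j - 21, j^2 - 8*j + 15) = j - 3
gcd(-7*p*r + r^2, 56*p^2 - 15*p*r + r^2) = 7*p - r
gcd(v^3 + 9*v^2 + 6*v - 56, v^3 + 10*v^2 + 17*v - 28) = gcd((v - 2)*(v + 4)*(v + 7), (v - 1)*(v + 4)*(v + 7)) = v^2 + 11*v + 28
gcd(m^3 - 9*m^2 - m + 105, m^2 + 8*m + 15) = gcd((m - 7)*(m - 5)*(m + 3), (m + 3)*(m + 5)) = m + 3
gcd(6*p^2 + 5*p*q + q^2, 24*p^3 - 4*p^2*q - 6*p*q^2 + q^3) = 2*p + q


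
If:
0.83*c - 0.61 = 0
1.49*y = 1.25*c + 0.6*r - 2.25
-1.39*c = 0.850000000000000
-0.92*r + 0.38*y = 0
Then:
No Solution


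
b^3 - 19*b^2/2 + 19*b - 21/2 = (b - 7)*(b - 3/2)*(b - 1)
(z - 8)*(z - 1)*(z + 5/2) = z^3 - 13*z^2/2 - 29*z/2 + 20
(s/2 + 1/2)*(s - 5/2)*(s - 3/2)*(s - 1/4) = s^4/2 - 13*s^3/8 + s^2/4 + 61*s/32 - 15/32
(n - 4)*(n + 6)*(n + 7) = n^3 + 9*n^2 - 10*n - 168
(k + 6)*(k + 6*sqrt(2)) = k^2 + 6*k + 6*sqrt(2)*k + 36*sqrt(2)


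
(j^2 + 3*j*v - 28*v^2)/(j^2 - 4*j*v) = (j + 7*v)/j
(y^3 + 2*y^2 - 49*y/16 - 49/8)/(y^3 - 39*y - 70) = (y^2 - 49/16)/(y^2 - 2*y - 35)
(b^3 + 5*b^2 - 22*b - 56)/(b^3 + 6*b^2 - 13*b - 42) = (b - 4)/(b - 3)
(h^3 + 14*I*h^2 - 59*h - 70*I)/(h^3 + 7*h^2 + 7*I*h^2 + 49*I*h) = (h^2 + 7*I*h - 10)/(h*(h + 7))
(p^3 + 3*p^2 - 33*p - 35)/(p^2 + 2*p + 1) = (p^2 + 2*p - 35)/(p + 1)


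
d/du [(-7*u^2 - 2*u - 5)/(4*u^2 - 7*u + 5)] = 3*(19*u^2 - 10*u - 15)/(16*u^4 - 56*u^3 + 89*u^2 - 70*u + 25)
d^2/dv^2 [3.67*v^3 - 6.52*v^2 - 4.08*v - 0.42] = 22.02*v - 13.04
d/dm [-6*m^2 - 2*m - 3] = -12*m - 2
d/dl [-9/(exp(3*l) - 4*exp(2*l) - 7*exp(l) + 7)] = (27*exp(2*l) - 72*exp(l) - 63)*exp(l)/(exp(3*l) - 4*exp(2*l) - 7*exp(l) + 7)^2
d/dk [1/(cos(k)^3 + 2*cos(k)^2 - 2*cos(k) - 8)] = (3*cos(k)^2 + 4*cos(k) - 2)*sin(k)/(cos(k)^3 + 2*cos(k)^2 - 2*cos(k) - 8)^2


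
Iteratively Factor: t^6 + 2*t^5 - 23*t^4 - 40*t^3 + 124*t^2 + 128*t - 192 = (t - 1)*(t^5 + 3*t^4 - 20*t^3 - 60*t^2 + 64*t + 192) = (t - 2)*(t - 1)*(t^4 + 5*t^3 - 10*t^2 - 80*t - 96) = (t - 2)*(t - 1)*(t + 2)*(t^3 + 3*t^2 - 16*t - 48) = (t - 2)*(t - 1)*(t + 2)*(t + 3)*(t^2 - 16) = (t - 4)*(t - 2)*(t - 1)*(t + 2)*(t + 3)*(t + 4)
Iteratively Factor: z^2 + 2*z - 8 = (z + 4)*(z - 2)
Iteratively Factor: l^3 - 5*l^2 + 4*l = (l - 1)*(l^2 - 4*l) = (l - 4)*(l - 1)*(l)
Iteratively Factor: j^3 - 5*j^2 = (j - 5)*(j^2) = j*(j - 5)*(j)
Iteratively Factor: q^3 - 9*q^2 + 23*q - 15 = (q - 1)*(q^2 - 8*q + 15) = (q - 3)*(q - 1)*(q - 5)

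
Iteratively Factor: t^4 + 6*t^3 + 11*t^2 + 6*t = (t)*(t^3 + 6*t^2 + 11*t + 6) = t*(t + 2)*(t^2 + 4*t + 3) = t*(t + 1)*(t + 2)*(t + 3)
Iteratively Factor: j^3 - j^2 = (j)*(j^2 - j) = j*(j - 1)*(j)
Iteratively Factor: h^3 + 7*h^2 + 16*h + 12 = (h + 2)*(h^2 + 5*h + 6) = (h + 2)^2*(h + 3)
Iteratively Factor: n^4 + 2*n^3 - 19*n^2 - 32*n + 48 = (n + 3)*(n^3 - n^2 - 16*n + 16) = (n - 1)*(n + 3)*(n^2 - 16) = (n - 4)*(n - 1)*(n + 3)*(n + 4)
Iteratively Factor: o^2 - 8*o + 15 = (o - 3)*(o - 5)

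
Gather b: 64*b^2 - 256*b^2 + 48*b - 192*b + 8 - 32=-192*b^2 - 144*b - 24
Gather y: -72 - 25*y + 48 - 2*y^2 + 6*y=-2*y^2 - 19*y - 24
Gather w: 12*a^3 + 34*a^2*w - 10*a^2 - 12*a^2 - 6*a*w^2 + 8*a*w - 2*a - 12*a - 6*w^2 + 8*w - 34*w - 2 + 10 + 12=12*a^3 - 22*a^2 - 14*a + w^2*(-6*a - 6) + w*(34*a^2 + 8*a - 26) + 20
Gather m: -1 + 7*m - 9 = 7*m - 10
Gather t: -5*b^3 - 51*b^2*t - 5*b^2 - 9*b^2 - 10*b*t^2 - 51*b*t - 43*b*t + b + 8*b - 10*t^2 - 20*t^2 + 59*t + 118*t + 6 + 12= -5*b^3 - 14*b^2 + 9*b + t^2*(-10*b - 30) + t*(-51*b^2 - 94*b + 177) + 18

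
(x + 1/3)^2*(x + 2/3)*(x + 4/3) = x^4 + 8*x^3/3 + 7*x^2/3 + 22*x/27 + 8/81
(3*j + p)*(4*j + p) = 12*j^2 + 7*j*p + p^2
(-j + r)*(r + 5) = -j*r - 5*j + r^2 + 5*r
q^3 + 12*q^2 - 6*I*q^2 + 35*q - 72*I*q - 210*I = (q + 5)*(q + 7)*(q - 6*I)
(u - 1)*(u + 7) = u^2 + 6*u - 7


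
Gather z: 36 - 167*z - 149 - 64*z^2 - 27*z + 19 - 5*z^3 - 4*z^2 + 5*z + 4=-5*z^3 - 68*z^2 - 189*z - 90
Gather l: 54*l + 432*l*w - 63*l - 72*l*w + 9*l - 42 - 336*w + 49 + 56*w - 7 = 360*l*w - 280*w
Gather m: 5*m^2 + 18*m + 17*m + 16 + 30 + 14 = 5*m^2 + 35*m + 60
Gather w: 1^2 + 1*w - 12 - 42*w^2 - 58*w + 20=-42*w^2 - 57*w + 9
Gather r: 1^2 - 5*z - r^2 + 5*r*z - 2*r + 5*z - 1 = -r^2 + r*(5*z - 2)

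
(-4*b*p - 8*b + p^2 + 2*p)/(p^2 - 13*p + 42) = (-4*b*p - 8*b + p^2 + 2*p)/(p^2 - 13*p + 42)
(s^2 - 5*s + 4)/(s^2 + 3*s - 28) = (s - 1)/(s + 7)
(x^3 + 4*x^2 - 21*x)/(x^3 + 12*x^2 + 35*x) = (x - 3)/(x + 5)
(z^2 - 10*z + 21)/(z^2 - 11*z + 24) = (z - 7)/(z - 8)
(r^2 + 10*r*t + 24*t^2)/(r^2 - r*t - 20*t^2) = (r + 6*t)/(r - 5*t)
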